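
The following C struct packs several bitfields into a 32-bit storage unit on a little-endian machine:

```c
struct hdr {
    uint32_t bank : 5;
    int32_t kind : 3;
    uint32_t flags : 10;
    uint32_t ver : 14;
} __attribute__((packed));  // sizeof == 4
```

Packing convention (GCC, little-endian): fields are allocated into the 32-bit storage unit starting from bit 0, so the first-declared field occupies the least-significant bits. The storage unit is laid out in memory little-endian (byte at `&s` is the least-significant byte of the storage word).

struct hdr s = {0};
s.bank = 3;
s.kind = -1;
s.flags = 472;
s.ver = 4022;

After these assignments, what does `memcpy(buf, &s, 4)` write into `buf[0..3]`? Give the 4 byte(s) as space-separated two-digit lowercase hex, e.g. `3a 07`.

bank:5 = 3 → 0x3 << 0 → word 0x00000003
kind:3 = -1 → 0x7 << 5 → word 0x000000e3
flags:10 = 472 → 0x1d8 << 8 → word 0x0001d8e3
ver:14 = 4022 → 0xfb6 << 18 → word 0x3ed9d8e3
word = 0x3ed9d8e3 → little-endian bytes:
  [0]=0xe3  [1]=0xd8  [2]=0xd9  [3]=0x3e

e3 d8 d9 3e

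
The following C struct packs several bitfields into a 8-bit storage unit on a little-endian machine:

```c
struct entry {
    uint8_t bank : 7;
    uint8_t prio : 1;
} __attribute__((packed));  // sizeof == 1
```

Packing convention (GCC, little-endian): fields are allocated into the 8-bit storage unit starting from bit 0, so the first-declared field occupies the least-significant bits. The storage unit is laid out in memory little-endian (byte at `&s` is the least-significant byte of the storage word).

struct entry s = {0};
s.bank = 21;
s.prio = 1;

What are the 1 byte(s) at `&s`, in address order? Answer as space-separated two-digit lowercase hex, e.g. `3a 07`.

bank (7b) val=21 bits=0x15 at bit 0: 0x15
prio (1b) val=1 bits=0x1 at bit 7: 0x95
word = 0x95 → little-endian bytes:
  [0]=0x95

95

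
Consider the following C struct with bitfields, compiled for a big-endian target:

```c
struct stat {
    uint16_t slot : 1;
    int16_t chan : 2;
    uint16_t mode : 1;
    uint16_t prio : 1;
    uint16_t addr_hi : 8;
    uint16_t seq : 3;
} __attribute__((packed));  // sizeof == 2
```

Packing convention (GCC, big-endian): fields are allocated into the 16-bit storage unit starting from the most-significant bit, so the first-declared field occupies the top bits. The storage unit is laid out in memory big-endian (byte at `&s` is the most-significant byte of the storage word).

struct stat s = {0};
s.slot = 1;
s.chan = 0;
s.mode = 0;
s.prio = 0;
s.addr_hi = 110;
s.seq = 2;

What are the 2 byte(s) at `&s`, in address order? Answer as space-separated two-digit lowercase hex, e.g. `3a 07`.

slot (1b) val=1 bits=0x1 at bit 15: 0x8000
chan (2b) val=0 bits=0x0 at bit 13: 0x8000
mode (1b) val=0 bits=0x0 at bit 12: 0x8000
prio (1b) val=0 bits=0x0 at bit 11: 0x8000
addr_hi (8b) val=110 bits=0x6e at bit 3: 0x8370
seq (3b) val=2 bits=0x2 at bit 0: 0x8372
word = 0x8372 → big-endian bytes:
  [0]=0x83  [1]=0x72

83 72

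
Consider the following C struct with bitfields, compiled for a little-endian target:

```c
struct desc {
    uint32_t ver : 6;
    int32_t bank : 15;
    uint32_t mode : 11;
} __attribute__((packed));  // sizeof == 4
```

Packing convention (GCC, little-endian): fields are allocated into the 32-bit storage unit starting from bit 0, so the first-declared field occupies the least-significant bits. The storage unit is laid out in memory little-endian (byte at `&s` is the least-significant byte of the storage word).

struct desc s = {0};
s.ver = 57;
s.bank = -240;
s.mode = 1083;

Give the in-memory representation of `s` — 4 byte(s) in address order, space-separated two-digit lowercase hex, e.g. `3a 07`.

ver (6b) val=57 bits=0x39 at bit 0: 0x00000039
bank (15b) val=-240 bits=0x7f10 at bit 6: 0x001fc439
mode (11b) val=1083 bits=0x43b at bit 21: 0x877fc439
word = 0x877fc439 → little-endian bytes:
  [0]=0x39  [1]=0xc4  [2]=0x7f  [3]=0x87

39 c4 7f 87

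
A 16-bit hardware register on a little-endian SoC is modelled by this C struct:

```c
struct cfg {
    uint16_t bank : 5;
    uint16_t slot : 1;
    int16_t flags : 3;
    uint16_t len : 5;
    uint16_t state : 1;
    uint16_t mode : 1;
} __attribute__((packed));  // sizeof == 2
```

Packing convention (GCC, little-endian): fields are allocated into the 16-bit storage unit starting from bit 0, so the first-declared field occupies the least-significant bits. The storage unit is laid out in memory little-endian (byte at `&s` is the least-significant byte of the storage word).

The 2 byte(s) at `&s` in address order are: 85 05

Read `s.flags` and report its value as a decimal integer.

-2

[0]=0x85 [1]=0x05 (little-endian) → word 0x0585
bank:5 @ bit 0 → (0x0585>>0)&0x1f = 0x5
slot:1 @ bit 5 → (0x0585>>5)&0x1 = 0x0
flags:3 @ bit 6 → (0x0585>>6)&0x7 = 0x6  ←
len:5 @ bit 9 → (0x0585>>9)&0x1f = 0x2
state:1 @ bit 14 → (0x0585>>14)&0x1 = 0x0
mode:1 @ bit 15 → (0x0585>>15)&0x1 = 0x0
flags signed 3b, MSB=1: 6 - 8 = -2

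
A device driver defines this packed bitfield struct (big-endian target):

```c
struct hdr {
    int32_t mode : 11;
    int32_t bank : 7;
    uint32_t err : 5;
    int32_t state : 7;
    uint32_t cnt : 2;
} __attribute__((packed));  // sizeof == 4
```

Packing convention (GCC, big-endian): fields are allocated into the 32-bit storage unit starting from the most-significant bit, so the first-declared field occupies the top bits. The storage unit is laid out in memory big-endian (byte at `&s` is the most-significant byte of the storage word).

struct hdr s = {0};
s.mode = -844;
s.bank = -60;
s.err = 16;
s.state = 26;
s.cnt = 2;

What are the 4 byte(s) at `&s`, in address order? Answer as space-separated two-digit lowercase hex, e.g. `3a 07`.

96 91 20 6a

mode:11 = -844 → 0x4b4 << 21 → word 0x96800000
bank:7 = -60 → 0x44 << 14 → word 0x96910000
err:5 = 16 → 0x10 << 9 → word 0x96912000
state:7 = 26 → 0x1a << 2 → word 0x96912068
cnt:2 = 2 → 0x2 << 0 → word 0x9691206a
word = 0x9691206a → big-endian bytes:
  [0]=0x96  [1]=0x91  [2]=0x20  [3]=0x6a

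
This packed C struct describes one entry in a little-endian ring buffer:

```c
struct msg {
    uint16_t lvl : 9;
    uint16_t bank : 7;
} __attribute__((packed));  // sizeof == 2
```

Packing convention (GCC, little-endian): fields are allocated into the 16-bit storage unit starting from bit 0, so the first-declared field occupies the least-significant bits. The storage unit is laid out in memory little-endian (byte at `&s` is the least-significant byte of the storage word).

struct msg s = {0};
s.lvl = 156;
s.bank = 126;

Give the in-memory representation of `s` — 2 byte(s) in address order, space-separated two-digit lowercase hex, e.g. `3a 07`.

9c fc

lvl:9 = 156 → 0x9c << 0 → word 0x009c
bank:7 = 126 → 0x7e << 9 → word 0xfc9c
word = 0xfc9c → little-endian bytes:
  [0]=0x9c  [1]=0xfc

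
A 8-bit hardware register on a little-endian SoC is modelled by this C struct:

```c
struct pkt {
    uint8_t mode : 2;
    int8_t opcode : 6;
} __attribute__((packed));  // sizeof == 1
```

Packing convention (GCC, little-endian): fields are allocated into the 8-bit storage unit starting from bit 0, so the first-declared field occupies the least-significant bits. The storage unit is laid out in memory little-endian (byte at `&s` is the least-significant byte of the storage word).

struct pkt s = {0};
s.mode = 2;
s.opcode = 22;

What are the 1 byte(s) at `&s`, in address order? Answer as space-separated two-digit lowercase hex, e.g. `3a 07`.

[0+:2] mode=2 & 0x3 = 0x2; word=0x02
[2+:6] opcode=22 & 0x3f = 0x16; word=0x5a
word = 0x5a → little-endian bytes:
  [0]=0x5a

5a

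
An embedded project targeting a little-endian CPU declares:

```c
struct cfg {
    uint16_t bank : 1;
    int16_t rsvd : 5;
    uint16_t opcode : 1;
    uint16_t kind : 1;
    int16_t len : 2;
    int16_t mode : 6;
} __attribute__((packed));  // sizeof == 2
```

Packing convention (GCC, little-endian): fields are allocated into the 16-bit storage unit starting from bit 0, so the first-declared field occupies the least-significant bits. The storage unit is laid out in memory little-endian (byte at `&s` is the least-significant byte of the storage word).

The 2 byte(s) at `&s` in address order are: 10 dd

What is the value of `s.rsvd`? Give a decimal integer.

8

[0]=0x10 [1]=0xdd (little-endian) → word 0xdd10
bank:1 @ bit 0 → (0xdd10>>0)&0x1 = 0x0
rsvd:5 @ bit 1 → (0xdd10>>1)&0x1f = 0x8  ←
opcode:1 @ bit 6 → (0xdd10>>6)&0x1 = 0x0
kind:1 @ bit 7 → (0xdd10>>7)&0x1 = 0x0
len:2 @ bit 8 → (0xdd10>>8)&0x3 = 0x1
mode:6 @ bit 10 → (0xdd10>>10)&0x3f = 0x37
rsvd signed 5b, MSB=0: value = 8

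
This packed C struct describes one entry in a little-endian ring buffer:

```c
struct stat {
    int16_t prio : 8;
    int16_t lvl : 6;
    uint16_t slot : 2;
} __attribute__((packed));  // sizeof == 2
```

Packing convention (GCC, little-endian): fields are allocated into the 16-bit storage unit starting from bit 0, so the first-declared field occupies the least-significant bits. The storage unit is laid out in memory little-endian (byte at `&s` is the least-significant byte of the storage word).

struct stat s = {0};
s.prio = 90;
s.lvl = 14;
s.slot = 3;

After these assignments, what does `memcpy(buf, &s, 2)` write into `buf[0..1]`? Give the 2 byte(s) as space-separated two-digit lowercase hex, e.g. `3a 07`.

prio (8b) val=90 bits=0x5a at bit 0: 0x005a
lvl (6b) val=14 bits=0xe at bit 8: 0x0e5a
slot (2b) val=3 bits=0x3 at bit 14: 0xce5a
word = 0xce5a → little-endian bytes:
  [0]=0x5a  [1]=0xce

5a ce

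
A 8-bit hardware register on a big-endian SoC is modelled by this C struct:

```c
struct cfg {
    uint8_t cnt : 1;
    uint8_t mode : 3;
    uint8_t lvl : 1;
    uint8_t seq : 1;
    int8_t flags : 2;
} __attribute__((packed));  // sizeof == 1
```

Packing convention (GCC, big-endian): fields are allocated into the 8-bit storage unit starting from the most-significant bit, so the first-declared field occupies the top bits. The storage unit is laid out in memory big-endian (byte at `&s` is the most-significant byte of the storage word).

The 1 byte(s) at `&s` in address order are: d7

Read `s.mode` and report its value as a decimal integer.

5

[0]=0xd7 (big-endian) → word 0xd7
cnt [7+:1] = (word>>7) & 0x1 = 1
mode [4+:3] = (word>>4) & 0x7 = 5  ←
lvl [3+:1] = (word>>3) & 0x1 = 0
seq [2+:1] = (word>>2) & 0x1 = 1
flags [0+:2] = (word>>0) & 0x3 = 3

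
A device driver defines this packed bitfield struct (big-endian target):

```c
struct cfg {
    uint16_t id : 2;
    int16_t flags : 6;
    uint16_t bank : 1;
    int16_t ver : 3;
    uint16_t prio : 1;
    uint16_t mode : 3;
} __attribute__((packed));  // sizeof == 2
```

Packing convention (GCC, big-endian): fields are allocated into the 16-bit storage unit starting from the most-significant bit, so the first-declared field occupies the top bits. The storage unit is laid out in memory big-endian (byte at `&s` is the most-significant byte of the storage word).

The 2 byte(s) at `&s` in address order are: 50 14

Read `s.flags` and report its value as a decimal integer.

16

[0]=0x50 [1]=0x14 (big-endian) → word 0x5014
id [14+:2] = (word>>14) & 0x3 = 1
flags [8+:6] = (word>>8) & 0x3f = 16  ←
bank [7+:1] = (word>>7) & 0x1 = 0
ver [4+:3] = (word>>4) & 0x7 = 1
prio [3+:1] = (word>>3) & 0x1 = 0
mode [0+:3] = (word>>0) & 0x7 = 4
flags signed 6b, MSB=0: value = 16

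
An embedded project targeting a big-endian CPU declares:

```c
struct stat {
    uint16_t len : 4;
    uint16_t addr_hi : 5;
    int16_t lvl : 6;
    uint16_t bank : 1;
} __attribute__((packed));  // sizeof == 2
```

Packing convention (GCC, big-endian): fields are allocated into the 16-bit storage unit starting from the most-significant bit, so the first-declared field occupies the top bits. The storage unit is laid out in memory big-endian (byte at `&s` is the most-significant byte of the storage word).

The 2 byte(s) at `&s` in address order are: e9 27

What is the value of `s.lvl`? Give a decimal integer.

19

[0]=0xe9 [1]=0x27 (big-endian) → word 0xe927
len [12+:4] = (word>>12) & 0xf = 14
addr_hi [7+:5] = (word>>7) & 0x1f = 18
lvl [1+:6] = (word>>1) & 0x3f = 19  ←
bank [0+:1] = (word>>0) & 0x1 = 1
lvl signed 6b, MSB=0: value = 19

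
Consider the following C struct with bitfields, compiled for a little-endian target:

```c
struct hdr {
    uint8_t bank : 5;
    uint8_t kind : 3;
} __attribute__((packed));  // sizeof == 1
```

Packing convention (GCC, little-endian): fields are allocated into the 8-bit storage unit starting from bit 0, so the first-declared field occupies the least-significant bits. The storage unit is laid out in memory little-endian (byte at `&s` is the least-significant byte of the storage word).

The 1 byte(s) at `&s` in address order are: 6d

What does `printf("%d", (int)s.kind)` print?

3

[0]=0x6d (little-endian) → word 0x6d
bank [0+:5] = (word>>0) & 0x1f = 13
kind [5+:3] = (word>>5) & 0x7 = 3  ←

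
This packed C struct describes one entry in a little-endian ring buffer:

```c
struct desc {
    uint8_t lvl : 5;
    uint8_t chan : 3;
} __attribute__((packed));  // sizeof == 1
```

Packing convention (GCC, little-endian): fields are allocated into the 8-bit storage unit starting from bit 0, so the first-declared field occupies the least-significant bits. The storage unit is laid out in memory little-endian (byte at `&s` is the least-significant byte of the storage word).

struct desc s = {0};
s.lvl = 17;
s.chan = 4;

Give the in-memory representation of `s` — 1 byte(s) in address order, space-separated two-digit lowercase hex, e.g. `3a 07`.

91

lvl:5 = 17 → 0x11 << 0 → word 0x11
chan:3 = 4 → 0x4 << 5 → word 0x91
word = 0x91 → little-endian bytes:
  [0]=0x91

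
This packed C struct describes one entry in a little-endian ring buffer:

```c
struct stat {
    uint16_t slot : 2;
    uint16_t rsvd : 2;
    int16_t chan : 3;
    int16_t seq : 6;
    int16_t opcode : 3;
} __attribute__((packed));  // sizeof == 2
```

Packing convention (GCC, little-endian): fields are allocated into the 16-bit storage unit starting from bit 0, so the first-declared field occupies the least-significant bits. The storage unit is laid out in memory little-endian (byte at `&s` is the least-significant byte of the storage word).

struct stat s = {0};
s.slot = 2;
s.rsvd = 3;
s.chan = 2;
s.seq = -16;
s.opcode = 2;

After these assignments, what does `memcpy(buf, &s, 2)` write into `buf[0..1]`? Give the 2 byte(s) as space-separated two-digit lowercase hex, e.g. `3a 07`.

2e 58

slot (2b) val=2 bits=0x2 at bit 0: 0x0002
rsvd (2b) val=3 bits=0x3 at bit 2: 0x000e
chan (3b) val=2 bits=0x2 at bit 4: 0x002e
seq (6b) val=-16 bits=0x30 at bit 7: 0x182e
opcode (3b) val=2 bits=0x2 at bit 13: 0x582e
word = 0x582e → little-endian bytes:
  [0]=0x2e  [1]=0x58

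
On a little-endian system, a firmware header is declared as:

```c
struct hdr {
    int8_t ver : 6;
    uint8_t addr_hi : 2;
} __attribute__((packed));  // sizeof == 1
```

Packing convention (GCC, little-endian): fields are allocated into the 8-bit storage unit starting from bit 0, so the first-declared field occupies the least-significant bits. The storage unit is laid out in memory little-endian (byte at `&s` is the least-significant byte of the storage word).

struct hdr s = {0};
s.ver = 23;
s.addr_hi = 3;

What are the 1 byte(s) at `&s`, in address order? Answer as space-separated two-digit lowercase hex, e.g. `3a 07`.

d7

ver:6 = 23 → 0x17 << 0 → word 0x17
addr_hi:2 = 3 → 0x3 << 6 → word 0xd7
word = 0xd7 → little-endian bytes:
  [0]=0xd7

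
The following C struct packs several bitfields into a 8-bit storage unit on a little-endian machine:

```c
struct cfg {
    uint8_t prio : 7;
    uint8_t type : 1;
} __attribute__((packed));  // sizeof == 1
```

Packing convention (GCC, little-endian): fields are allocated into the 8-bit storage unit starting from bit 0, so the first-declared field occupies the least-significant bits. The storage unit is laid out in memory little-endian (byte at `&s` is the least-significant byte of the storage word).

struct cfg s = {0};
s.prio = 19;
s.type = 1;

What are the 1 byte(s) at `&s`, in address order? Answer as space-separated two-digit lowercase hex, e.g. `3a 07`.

prio:7 = 19 → 0x13 << 0 → word 0x13
type:1 = 1 → 0x1 << 7 → word 0x93
word = 0x93 → little-endian bytes:
  [0]=0x93

93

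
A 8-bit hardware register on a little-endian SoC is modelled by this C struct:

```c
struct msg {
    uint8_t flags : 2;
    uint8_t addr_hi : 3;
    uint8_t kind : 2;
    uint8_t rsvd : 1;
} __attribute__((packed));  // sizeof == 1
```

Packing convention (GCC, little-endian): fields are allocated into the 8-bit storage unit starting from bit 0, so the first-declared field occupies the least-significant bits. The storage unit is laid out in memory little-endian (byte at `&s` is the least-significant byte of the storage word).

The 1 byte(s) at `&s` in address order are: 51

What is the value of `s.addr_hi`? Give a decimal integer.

[0]=0x51 (little-endian) → word 0x51
flags [0+:2] = (word>>0) & 0x3 = 1
addr_hi [2+:3] = (word>>2) & 0x7 = 4  ←
kind [5+:2] = (word>>5) & 0x3 = 2
rsvd [7+:1] = (word>>7) & 0x1 = 0

4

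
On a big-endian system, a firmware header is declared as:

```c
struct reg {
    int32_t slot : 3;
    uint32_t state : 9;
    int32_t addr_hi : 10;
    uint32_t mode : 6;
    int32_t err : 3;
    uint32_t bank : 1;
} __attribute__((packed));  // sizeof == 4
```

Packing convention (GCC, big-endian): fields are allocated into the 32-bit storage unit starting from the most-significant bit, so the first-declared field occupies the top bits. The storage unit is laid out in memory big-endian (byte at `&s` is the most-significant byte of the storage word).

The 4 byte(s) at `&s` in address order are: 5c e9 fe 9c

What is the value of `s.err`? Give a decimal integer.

-2

[0]=0x5c [1]=0xe9 [2]=0xfe [3]=0x9c (big-endian) → word 0x5ce9fe9c
slot:3 @ bit 29 → (0x5ce9fe9c>>29)&0x7 = 0x2
state:9 @ bit 20 → (0x5ce9fe9c>>20)&0x1ff = 0x1ce
addr_hi:10 @ bit 10 → (0x5ce9fe9c>>10)&0x3ff = 0x27f
mode:6 @ bit 4 → (0x5ce9fe9c>>4)&0x3f = 0x29
err:3 @ bit 1 → (0x5ce9fe9c>>1)&0x7 = 0x6  ←
bank:1 @ bit 0 → (0x5ce9fe9c>>0)&0x1 = 0x0
err signed 3b, MSB=1: 6 - 8 = -2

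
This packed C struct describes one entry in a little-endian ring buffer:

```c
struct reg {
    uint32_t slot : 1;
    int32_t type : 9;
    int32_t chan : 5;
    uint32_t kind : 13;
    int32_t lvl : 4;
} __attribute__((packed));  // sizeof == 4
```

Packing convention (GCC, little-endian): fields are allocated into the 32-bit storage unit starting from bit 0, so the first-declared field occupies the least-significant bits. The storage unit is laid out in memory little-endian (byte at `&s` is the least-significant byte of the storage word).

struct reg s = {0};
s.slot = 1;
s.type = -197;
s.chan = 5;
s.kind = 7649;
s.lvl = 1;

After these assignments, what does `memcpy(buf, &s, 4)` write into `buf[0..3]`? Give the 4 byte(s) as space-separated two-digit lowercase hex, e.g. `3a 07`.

77 96 f0 1e

slot (1b) val=1 bits=0x1 at bit 0: 0x00000001
type (9b) val=-197 bits=0x13b at bit 1: 0x00000277
chan (5b) val=5 bits=0x5 at bit 10: 0x00001677
kind (13b) val=7649 bits=0x1de1 at bit 15: 0x0ef09677
lvl (4b) val=1 bits=0x1 at bit 28: 0x1ef09677
word = 0x1ef09677 → little-endian bytes:
  [0]=0x77  [1]=0x96  [2]=0xf0  [3]=0x1e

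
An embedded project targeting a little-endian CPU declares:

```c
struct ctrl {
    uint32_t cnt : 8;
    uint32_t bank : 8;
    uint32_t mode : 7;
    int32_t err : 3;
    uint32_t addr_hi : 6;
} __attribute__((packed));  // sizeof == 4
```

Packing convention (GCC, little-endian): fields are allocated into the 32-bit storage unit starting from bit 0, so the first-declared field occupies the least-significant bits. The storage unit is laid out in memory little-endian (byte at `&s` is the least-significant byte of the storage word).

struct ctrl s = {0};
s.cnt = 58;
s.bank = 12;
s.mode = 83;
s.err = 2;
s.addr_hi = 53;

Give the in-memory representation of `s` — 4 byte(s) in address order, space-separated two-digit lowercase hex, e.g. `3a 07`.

[0+:8] cnt=58 & 0xff = 0x3a; word=0x0000003a
[8+:8] bank=12 & 0xff = 0xc; word=0x00000c3a
[16+:7] mode=83 & 0x7f = 0x53; word=0x00530c3a
[23+:3] err=2 & 0x7 = 0x2; word=0x01530c3a
[26+:6] addr_hi=53 & 0x3f = 0x35; word=0xd5530c3a
word = 0xd5530c3a → little-endian bytes:
  [0]=0x3a  [1]=0x0c  [2]=0x53  [3]=0xd5

3a 0c 53 d5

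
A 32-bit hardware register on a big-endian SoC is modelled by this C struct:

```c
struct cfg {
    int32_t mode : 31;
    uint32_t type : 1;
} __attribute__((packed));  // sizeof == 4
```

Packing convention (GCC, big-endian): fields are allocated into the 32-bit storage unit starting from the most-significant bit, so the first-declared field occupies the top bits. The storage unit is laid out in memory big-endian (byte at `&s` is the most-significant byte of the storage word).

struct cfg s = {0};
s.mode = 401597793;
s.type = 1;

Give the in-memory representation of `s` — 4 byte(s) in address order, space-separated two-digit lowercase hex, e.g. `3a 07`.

mode (31b) val=401597793 bits=0x17efe561 at bit 1: 0x2fdfcac2
type (1b) val=1 bits=0x1 at bit 0: 0x2fdfcac3
word = 0x2fdfcac3 → big-endian bytes:
  [0]=0x2f  [1]=0xdf  [2]=0xca  [3]=0xc3

2f df ca c3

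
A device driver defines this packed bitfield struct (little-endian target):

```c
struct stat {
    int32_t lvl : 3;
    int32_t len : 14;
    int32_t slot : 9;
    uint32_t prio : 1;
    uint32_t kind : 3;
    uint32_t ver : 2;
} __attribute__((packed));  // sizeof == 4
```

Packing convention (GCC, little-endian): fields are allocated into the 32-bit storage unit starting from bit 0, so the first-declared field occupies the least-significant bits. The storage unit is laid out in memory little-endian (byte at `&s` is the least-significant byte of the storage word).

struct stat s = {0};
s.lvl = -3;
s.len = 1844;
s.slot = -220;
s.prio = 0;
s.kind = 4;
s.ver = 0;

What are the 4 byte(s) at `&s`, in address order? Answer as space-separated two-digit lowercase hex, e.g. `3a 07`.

a5 39 48 22

[0+:3] lvl=-3 & 0x7 = 0x5; word=0x00000005
[3+:14] len=1844 & 0x3fff = 0x734; word=0x000039a5
[17+:9] slot=-220 & 0x1ff = 0x124; word=0x024839a5
[26+:1] prio=0 & 0x1 = 0x0; word=0x024839a5
[27+:3] kind=4 & 0x7 = 0x4; word=0x224839a5
[30+:2] ver=0 & 0x3 = 0x0; word=0x224839a5
word = 0x224839a5 → little-endian bytes:
  [0]=0xa5  [1]=0x39  [2]=0x48  [3]=0x22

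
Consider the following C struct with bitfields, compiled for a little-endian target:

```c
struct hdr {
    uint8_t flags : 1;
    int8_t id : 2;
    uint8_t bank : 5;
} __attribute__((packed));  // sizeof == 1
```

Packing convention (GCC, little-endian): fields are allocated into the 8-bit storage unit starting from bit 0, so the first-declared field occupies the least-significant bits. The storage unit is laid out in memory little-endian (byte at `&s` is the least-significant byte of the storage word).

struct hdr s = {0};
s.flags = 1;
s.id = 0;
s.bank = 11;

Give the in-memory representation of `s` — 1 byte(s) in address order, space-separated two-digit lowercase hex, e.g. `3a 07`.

[0+:1] flags=1 & 0x1 = 0x1; word=0x01
[1+:2] id=0 & 0x3 = 0x0; word=0x01
[3+:5] bank=11 & 0x1f = 0xb; word=0x59
word = 0x59 → little-endian bytes:
  [0]=0x59

59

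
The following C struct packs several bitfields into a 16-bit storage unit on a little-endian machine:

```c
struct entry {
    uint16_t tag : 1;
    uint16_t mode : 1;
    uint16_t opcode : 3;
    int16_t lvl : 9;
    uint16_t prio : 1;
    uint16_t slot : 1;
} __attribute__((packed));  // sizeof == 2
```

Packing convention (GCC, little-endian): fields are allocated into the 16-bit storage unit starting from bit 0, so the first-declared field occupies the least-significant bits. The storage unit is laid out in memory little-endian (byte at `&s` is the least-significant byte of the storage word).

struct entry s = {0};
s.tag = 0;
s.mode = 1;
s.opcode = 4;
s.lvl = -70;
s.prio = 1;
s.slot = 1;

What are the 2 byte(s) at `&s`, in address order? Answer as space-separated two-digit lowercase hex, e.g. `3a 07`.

[0+:1] tag=0 & 0x1 = 0x0; word=0x0000
[1+:1] mode=1 & 0x1 = 0x1; word=0x0002
[2+:3] opcode=4 & 0x7 = 0x4; word=0x0012
[5+:9] lvl=-70 & 0x1ff = 0x1ba; word=0x3752
[14+:1] prio=1 & 0x1 = 0x1; word=0x7752
[15+:1] slot=1 & 0x1 = 0x1; word=0xf752
word = 0xf752 → little-endian bytes:
  [0]=0x52  [1]=0xf7

52 f7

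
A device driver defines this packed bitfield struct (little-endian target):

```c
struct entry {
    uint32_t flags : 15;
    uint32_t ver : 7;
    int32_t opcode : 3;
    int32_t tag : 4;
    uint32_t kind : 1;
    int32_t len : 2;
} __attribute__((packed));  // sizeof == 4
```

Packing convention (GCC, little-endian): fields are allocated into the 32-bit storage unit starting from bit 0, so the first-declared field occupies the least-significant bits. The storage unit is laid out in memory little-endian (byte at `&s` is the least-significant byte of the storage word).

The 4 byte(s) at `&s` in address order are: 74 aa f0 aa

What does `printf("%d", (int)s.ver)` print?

[0]=0x74 [1]=0xaa [2]=0xf0 [3]=0xaa (little-endian) → word 0xaaf0aa74
flags:15 @ bit 0 → (0xaaf0aa74>>0)&0x7fff = 0x2a74
ver:7 @ bit 15 → (0xaaf0aa74>>15)&0x7f = 0x61  ←
opcode:3 @ bit 22 → (0xaaf0aa74>>22)&0x7 = 0x3
tag:4 @ bit 25 → (0xaaf0aa74>>25)&0xf = 0x5
kind:1 @ bit 29 → (0xaaf0aa74>>29)&0x1 = 0x1
len:2 @ bit 30 → (0xaaf0aa74>>30)&0x3 = 0x2

97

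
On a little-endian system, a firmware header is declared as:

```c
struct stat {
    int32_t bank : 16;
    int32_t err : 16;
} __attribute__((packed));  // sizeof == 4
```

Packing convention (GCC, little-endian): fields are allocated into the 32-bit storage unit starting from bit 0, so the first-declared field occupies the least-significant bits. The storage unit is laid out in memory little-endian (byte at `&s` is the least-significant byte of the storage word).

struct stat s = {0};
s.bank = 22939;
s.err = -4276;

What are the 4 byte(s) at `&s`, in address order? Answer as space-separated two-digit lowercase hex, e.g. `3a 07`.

bank (16b) val=22939 bits=0x599b at bit 0: 0x0000599b
err (16b) val=-4276 bits=0xef4c at bit 16: 0xef4c599b
word = 0xef4c599b → little-endian bytes:
  [0]=0x9b  [1]=0x59  [2]=0x4c  [3]=0xef

9b 59 4c ef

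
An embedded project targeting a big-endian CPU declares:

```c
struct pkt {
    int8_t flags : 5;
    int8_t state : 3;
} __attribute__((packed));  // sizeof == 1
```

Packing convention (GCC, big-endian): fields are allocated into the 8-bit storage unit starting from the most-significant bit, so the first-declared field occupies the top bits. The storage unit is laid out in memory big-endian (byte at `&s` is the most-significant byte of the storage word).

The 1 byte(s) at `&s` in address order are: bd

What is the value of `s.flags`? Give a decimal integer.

-9

[0]=0xbd (big-endian) → word 0xbd
flags [3+:5] = (word>>3) & 0x1f = 23  ←
state [0+:3] = (word>>0) & 0x7 = 5
flags signed 5b, MSB=1: 23 - 32 = -9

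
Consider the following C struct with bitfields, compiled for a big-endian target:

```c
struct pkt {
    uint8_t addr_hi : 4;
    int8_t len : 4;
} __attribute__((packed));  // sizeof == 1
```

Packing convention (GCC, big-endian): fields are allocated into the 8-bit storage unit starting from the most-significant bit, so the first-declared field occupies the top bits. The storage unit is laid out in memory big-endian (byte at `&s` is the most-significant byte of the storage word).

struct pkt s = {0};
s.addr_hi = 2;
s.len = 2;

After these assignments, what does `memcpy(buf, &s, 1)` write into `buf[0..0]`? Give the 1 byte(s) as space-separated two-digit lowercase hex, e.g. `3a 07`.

22

[4+:4] addr_hi=2 & 0xf = 0x2; word=0x20
[0+:4] len=2 & 0xf = 0x2; word=0x22
word = 0x22 → big-endian bytes:
  [0]=0x22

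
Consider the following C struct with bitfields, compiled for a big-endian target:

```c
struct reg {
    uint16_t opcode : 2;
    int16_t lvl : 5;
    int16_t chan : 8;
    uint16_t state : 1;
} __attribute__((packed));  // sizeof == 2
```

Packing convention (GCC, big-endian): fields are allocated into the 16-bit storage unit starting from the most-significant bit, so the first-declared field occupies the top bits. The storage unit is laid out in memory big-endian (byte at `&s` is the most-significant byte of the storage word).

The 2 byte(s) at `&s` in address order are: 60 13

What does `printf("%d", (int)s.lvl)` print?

[0]=0x60 [1]=0x13 (big-endian) → word 0x6013
opcode [14+:2] = (word>>14) & 0x3 = 1
lvl [9+:5] = (word>>9) & 0x1f = 16  ←
chan [1+:8] = (word>>1) & 0xff = 9
state [0+:1] = (word>>0) & 0x1 = 1
lvl signed 5b, MSB=1: 16 - 32 = -16

-16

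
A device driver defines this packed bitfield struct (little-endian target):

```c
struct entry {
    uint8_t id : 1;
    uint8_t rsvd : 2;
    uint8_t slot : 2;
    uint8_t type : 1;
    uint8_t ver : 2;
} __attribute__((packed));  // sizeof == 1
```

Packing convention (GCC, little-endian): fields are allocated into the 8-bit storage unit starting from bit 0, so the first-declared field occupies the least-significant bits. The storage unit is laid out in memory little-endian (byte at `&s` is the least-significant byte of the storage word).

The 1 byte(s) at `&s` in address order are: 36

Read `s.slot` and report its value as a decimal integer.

[0]=0x36 (little-endian) → word 0x36
id:1 @ bit 0 → (0x36>>0)&0x1 = 0x0
rsvd:2 @ bit 1 → (0x36>>1)&0x3 = 0x3
slot:2 @ bit 3 → (0x36>>3)&0x3 = 0x2  ←
type:1 @ bit 5 → (0x36>>5)&0x1 = 0x1
ver:2 @ bit 6 → (0x36>>6)&0x3 = 0x0

2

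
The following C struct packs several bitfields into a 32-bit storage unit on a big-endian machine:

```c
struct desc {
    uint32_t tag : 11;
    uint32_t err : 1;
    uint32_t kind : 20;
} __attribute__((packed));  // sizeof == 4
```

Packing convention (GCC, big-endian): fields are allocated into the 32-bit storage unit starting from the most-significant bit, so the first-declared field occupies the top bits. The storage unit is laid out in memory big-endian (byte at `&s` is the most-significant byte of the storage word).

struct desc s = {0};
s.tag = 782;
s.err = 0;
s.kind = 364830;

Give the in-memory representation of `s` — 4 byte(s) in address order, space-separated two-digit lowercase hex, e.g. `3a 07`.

[21+:11] tag=782 & 0x7ff = 0x30e; word=0x61c00000
[20+:1] err=0 & 0x1 = 0x0; word=0x61c00000
[0+:20] kind=364830 & 0xfffff = 0x5911e; word=0x61c5911e
word = 0x61c5911e → big-endian bytes:
  [0]=0x61  [1]=0xc5  [2]=0x91  [3]=0x1e

61 c5 91 1e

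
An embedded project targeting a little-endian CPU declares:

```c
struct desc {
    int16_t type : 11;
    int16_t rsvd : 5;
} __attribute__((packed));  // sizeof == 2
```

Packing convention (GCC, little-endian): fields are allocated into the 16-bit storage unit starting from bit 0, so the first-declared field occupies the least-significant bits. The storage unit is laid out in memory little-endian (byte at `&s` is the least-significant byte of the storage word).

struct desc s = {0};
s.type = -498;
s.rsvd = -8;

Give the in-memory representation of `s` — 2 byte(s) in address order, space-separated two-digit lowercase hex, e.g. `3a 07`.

type:11 = -498 → 0x60e << 0 → word 0x060e
rsvd:5 = -8 → 0x18 << 11 → word 0xc60e
word = 0xc60e → little-endian bytes:
  [0]=0x0e  [1]=0xc6

0e c6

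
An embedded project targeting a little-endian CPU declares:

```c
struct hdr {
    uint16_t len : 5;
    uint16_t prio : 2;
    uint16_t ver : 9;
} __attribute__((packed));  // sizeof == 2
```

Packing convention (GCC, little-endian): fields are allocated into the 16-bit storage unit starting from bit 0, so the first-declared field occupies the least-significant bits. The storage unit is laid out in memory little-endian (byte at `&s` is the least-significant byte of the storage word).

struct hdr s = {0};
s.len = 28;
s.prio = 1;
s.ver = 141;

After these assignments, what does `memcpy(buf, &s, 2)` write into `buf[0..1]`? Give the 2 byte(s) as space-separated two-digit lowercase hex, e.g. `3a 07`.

bc 46

len:5 = 28 → 0x1c << 0 → word 0x001c
prio:2 = 1 → 0x1 << 5 → word 0x003c
ver:9 = 141 → 0x8d << 7 → word 0x46bc
word = 0x46bc → little-endian bytes:
  [0]=0xbc  [1]=0x46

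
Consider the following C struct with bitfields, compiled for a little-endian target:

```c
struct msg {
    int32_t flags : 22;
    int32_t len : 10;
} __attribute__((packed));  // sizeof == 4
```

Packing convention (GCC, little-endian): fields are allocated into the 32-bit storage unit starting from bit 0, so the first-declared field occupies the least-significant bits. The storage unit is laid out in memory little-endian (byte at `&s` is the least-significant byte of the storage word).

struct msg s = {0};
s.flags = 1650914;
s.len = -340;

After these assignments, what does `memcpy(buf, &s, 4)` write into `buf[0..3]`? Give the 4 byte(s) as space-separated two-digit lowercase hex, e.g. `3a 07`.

e2 30 19 ab

flags (22b) val=1650914 bits=0x1930e2 at bit 0: 0x001930e2
len (10b) val=-340 bits=0x2ac at bit 22: 0xab1930e2
word = 0xab1930e2 → little-endian bytes:
  [0]=0xe2  [1]=0x30  [2]=0x19  [3]=0xab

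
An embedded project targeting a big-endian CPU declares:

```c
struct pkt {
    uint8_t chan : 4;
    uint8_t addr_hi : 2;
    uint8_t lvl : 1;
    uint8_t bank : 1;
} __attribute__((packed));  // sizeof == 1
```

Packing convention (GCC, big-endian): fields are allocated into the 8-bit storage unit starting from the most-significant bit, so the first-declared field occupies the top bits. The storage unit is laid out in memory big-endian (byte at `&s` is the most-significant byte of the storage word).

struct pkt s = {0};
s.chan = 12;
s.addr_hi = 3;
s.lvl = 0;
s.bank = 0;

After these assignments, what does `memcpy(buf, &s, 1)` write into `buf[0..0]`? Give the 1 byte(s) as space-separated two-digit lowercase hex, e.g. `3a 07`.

[4+:4] chan=12 & 0xf = 0xc; word=0xc0
[2+:2] addr_hi=3 & 0x3 = 0x3; word=0xcc
[1+:1] lvl=0 & 0x1 = 0x0; word=0xcc
[0+:1] bank=0 & 0x1 = 0x0; word=0xcc
word = 0xcc → big-endian bytes:
  [0]=0xcc

cc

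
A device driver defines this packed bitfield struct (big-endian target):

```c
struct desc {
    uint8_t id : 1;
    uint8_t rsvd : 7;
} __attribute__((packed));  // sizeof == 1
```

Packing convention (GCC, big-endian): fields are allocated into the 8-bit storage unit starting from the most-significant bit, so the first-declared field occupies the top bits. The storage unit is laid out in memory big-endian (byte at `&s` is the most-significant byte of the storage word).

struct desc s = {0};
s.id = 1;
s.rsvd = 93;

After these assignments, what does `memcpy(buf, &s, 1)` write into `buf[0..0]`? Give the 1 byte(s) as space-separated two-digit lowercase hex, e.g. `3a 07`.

dd

[7+:1] id=1 & 0x1 = 0x1; word=0x80
[0+:7] rsvd=93 & 0x7f = 0x5d; word=0xdd
word = 0xdd → big-endian bytes:
  [0]=0xdd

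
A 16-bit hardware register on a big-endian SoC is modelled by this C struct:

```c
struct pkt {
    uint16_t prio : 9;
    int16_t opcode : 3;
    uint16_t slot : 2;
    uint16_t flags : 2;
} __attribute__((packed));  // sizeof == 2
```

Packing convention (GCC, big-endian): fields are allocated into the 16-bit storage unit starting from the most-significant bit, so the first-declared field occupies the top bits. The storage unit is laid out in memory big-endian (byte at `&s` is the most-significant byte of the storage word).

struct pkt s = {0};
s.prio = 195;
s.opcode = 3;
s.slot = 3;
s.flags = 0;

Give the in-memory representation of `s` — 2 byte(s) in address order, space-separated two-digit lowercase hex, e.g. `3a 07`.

61 bc

[7+:9] prio=195 & 0x1ff = 0xc3; word=0x6180
[4+:3] opcode=3 & 0x7 = 0x3; word=0x61b0
[2+:2] slot=3 & 0x3 = 0x3; word=0x61bc
[0+:2] flags=0 & 0x3 = 0x0; word=0x61bc
word = 0x61bc → big-endian bytes:
  [0]=0x61  [1]=0xbc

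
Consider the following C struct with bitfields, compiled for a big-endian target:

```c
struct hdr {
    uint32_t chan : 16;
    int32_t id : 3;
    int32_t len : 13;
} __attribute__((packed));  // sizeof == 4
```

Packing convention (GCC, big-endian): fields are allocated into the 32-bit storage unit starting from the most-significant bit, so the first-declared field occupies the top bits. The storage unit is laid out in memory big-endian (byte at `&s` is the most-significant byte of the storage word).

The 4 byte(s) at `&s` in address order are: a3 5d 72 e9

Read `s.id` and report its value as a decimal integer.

3

[0]=0xa3 [1]=0x5d [2]=0x72 [3]=0xe9 (big-endian) → word 0xa35d72e9
chan [16+:16] = (word>>16) & 0xffff = 41821
id [13+:3] = (word>>13) & 0x7 = 3  ←
len [0+:13] = (word>>0) & 0x1fff = 4841
id signed 3b, MSB=0: value = 3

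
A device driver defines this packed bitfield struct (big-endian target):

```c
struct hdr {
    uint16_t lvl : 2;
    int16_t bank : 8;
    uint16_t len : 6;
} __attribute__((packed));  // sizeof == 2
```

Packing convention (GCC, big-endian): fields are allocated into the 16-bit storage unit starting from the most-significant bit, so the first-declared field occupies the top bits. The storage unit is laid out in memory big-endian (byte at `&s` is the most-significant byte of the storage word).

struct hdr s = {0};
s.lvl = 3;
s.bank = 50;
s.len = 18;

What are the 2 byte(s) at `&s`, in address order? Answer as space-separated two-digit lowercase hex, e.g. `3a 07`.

cc 92

[14+:2] lvl=3 & 0x3 = 0x3; word=0xc000
[6+:8] bank=50 & 0xff = 0x32; word=0xcc80
[0+:6] len=18 & 0x3f = 0x12; word=0xcc92
word = 0xcc92 → big-endian bytes:
  [0]=0xcc  [1]=0x92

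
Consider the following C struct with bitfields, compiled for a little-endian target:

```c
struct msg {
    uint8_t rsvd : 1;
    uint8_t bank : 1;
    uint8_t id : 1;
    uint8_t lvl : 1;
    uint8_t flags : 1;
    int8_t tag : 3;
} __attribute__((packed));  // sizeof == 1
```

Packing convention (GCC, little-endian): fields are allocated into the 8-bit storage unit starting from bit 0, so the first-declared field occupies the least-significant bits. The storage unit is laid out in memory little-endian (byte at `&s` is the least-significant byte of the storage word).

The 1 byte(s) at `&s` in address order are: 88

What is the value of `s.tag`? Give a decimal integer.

-4

[0]=0x88 (little-endian) → word 0x88
rsvd:1 @ bit 0 → (0x88>>0)&0x1 = 0x0
bank:1 @ bit 1 → (0x88>>1)&0x1 = 0x0
id:1 @ bit 2 → (0x88>>2)&0x1 = 0x0
lvl:1 @ bit 3 → (0x88>>3)&0x1 = 0x1
flags:1 @ bit 4 → (0x88>>4)&0x1 = 0x0
tag:3 @ bit 5 → (0x88>>5)&0x7 = 0x4  ←
tag signed 3b, MSB=1: 4 - 8 = -4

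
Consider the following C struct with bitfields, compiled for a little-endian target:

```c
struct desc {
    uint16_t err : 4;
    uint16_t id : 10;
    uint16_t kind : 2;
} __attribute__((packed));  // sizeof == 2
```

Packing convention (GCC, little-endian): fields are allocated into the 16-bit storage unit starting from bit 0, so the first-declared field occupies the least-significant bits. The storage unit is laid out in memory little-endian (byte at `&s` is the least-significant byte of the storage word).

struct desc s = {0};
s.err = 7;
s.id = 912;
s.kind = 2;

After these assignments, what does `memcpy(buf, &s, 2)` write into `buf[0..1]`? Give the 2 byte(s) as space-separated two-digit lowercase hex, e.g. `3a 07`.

[0+:4] err=7 & 0xf = 0x7; word=0x0007
[4+:10] id=912 & 0x3ff = 0x390; word=0x3907
[14+:2] kind=2 & 0x3 = 0x2; word=0xb907
word = 0xb907 → little-endian bytes:
  [0]=0x07  [1]=0xb9

07 b9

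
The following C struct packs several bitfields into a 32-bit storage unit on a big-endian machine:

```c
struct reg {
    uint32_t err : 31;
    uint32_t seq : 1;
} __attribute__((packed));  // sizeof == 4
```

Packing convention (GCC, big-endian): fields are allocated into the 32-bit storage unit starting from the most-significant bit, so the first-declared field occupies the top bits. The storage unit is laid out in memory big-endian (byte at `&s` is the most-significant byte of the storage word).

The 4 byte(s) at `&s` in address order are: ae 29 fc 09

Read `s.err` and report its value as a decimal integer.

1460993540

[0]=0xae [1]=0x29 [2]=0xfc [3]=0x09 (big-endian) → word 0xae29fc09
err [1+:31] = (word>>1) & 0x7fffffff = 1460993540  ←
seq [0+:1] = (word>>0) & 0x1 = 1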